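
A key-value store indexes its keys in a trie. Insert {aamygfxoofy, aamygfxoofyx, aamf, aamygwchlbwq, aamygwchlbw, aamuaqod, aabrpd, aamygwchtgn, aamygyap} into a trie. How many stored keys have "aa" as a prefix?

9

Filter for entries beginning with "aa":
Words under "aa": aabrpd, aamf, aamuaqod, aamygfxoofy, aamygfxoofyx, aamygwchlbw, aamygwchlbwq, aamygwchtgn, aamygyap
Count: 9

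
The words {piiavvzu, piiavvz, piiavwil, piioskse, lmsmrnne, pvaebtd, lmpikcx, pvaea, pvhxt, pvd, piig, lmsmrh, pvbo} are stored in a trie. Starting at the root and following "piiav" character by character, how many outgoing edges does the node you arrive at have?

2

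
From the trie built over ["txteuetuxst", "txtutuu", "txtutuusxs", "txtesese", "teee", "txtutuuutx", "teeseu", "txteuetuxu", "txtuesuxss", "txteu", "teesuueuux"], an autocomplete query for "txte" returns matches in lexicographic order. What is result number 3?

txteuetuxst

Filter for "txte…" and sort: "txtesese", "txteu", "txteuetuxst", "txteuetuxu"
Position 3: txteuetuxst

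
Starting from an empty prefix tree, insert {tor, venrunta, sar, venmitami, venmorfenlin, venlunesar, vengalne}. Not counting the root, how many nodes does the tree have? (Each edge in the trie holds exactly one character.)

40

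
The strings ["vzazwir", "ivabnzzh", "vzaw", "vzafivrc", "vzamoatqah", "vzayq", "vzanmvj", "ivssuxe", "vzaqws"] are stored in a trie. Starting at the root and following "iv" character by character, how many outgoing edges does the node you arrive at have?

Walk "iv" from the root, arriving at one node.
Characters that immediately follow "iv" among the stored strings: {a, s}.
That node has 2 child edges.

2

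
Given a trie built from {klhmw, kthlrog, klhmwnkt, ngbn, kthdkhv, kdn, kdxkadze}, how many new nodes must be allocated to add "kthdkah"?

2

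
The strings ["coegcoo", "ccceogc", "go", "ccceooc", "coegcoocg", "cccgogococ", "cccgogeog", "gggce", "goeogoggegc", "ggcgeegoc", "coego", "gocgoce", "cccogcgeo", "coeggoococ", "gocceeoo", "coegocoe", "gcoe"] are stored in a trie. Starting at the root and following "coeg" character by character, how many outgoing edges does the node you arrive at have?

3

Walk "coeg" from the root, arriving at one node.
Characters that immediately follow "coeg" among the stored strings: {c, g, o}.
That node has 3 child edges.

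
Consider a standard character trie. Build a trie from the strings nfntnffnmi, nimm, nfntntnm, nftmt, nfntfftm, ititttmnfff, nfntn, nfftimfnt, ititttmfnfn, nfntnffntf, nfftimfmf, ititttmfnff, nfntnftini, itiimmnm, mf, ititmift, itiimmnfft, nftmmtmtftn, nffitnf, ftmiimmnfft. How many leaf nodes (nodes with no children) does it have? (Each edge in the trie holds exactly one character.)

19

Leaves are exactly the stored words that no other stored word extends.
Those words: "ftmiimmnfft", "itiimmnfft", "itiimmnm", "ititmift", "ititttmfnff", "ititttmfnfn", "ititttmnfff", "mf", "nffitnf", "nfftimfmf", "nfftimfnt", "nfntfftm", "nfntnffnmi", "nfntnffntf", "nfntnftini", "nfntntnm", "nftmmtmtftn", "nftmt", "nimm"
Leaf count: 19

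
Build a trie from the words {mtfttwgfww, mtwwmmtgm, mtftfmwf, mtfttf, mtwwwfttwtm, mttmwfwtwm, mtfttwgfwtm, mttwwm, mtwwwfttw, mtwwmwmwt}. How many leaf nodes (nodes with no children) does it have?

Leaves are exactly the stored words that no other stored word extends.
Those words: "mtftfmwf", "mtfttf", "mtfttwgfwtm", "mtfttwgfww", "mttmwfwtwm", "mttwwm", "mtwwmmtgm", "mtwwmwmwt", "mtwwwfttwtm"
Leaf count: 9

9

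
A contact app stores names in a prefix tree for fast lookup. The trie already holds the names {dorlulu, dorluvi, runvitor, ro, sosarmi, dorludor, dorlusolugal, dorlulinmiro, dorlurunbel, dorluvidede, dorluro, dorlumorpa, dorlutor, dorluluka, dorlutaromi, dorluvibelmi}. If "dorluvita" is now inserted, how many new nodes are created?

Walking "dorluvita" from the root, the first 7 characters ("dorluvi") follow existing edges; "t" is the first miss.
So 9 − 7 = 2 new nodes.

2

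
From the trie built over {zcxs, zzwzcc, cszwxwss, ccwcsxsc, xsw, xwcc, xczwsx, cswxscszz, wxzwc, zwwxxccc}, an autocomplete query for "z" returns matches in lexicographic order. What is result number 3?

DFS of the "z" subtree visits, in order: "zcxs", "zwwxxccc", "zzwzcc"
The 3rd is zzwzcc.

zzwzcc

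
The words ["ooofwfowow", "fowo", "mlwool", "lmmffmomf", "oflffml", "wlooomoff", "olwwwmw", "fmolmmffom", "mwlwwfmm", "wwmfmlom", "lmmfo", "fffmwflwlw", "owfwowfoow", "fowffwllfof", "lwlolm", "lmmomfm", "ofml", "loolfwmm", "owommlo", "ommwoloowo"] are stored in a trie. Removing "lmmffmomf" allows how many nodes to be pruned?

5

A node on "lmmffmomf"'s path can go only if nothing else ends at it or branches off below it.
The suffix "fmomf" (5 nodes) is used only by "lmmffmomf"; the node for "lmmf" still has the child "o", so pruning stops there.
Nodes removed: 5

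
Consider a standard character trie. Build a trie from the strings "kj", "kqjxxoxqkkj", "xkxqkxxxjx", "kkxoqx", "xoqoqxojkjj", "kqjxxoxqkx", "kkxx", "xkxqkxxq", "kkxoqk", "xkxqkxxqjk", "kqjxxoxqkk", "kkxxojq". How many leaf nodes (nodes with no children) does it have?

9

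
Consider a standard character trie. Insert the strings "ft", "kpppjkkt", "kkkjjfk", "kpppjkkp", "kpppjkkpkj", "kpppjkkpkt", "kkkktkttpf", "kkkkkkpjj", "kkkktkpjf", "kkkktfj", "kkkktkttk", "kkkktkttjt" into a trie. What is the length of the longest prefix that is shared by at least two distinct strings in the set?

The deepest shared node is where two words last agree before diverging.
"kpppjkkpkj" and "kpppjkkpkt" agree on "kpppjkkpk" (9 characters) before diverging; nothing deeper is shared.
Longest shared-prefix length: 9

9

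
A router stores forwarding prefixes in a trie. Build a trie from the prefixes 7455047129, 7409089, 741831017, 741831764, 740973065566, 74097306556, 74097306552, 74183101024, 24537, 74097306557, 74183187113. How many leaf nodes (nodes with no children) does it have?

10

A leaf is a node with no children — equivalently, the end of a word that is not a proper prefix of any other stored word.
Those words: "24537", "7409089", "74097306552", "740973065566", "74097306557", "74183101024", "741831017", "741831764", "74183187113", "7455047129"
Leaf count: 10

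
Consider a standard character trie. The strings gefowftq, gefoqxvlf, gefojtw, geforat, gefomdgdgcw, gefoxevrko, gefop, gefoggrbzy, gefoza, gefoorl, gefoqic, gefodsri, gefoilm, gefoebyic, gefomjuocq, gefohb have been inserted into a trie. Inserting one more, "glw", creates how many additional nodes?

2

The longest prefix of "glw" already in the trie is "g" (length 1).
So 3 − 1 = 2 new nodes.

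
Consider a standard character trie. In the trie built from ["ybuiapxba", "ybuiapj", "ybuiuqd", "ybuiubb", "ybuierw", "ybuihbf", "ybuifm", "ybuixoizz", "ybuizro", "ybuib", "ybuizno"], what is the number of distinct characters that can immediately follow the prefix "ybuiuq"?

1

The children of the "ybuiuq" node are the distinct next characters among strings starting with "ybuiuq".
Distinct next characters after "ybuiuq": d.
That node has 1 child edge.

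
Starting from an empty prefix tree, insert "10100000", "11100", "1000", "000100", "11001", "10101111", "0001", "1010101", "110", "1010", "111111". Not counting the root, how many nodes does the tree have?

32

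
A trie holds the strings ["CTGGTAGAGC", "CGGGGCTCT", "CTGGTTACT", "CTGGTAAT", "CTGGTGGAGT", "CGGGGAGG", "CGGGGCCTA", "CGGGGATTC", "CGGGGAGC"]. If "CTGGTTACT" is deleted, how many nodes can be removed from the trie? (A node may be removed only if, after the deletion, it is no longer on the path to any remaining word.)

4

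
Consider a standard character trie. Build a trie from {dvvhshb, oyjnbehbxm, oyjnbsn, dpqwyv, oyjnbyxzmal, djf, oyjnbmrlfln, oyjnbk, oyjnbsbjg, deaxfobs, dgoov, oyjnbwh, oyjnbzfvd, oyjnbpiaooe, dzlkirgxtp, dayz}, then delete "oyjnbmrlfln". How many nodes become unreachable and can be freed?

6

Walk "oyjnbmrlfln" from the leaf back toward the root, removing each node that no remaining word uses.
The suffix "mrlfln" (6 nodes) is used only by "oyjnbmrlfln"; the node for "oyjnb" still has the child "e", so pruning stops there.
Nodes removed: 6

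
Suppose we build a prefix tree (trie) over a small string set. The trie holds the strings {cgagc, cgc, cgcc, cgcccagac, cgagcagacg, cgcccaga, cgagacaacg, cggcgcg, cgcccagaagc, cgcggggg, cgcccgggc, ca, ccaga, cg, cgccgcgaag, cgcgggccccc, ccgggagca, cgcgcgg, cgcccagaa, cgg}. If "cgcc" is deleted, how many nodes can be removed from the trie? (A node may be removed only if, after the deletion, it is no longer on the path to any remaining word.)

Walk "cgcc" from the leaf back toward the root, removing each node that no remaining word uses.
Every node on "cgcc" is still needed (e.g. by "cgcccagac"), so nothing is freed.
Nodes removed: 0

0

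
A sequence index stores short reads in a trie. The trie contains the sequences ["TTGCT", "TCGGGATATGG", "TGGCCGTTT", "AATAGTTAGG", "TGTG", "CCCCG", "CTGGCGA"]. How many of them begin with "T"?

Filter for entries beginning with "T":
Matches: "TCGGGATATGG", "TGGCCGTTT", "TGTG", "TTGCT"
Count: 4

4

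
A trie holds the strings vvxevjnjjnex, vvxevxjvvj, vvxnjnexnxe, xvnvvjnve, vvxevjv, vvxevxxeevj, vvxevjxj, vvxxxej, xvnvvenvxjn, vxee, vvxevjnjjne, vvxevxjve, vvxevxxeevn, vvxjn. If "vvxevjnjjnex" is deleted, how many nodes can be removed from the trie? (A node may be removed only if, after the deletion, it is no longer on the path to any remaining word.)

A node on "vvxevjnjjnex"'s path can go only if nothing else ends at it or branches off below it.
The suffix "x" (1 node) is used only by "vvxevjnjjnex"; "vvxevjnjjne" is itself a stored word, so pruning stops there.
Nodes removed: 1

1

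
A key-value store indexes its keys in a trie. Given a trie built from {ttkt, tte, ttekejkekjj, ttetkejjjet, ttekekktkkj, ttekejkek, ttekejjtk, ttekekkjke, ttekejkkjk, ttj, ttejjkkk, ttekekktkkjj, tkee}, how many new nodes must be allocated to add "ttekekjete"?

4

"ttekek" is already a path in the trie; the remaining "jete" must be added.
Each of the 4 remaining characters creates one node.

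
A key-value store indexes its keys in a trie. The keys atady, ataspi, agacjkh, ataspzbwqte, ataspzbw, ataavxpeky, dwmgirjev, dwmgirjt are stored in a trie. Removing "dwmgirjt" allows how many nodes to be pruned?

1

Walk "dwmgirjt" from the leaf back toward the root, removing each node that no remaining word uses.
The suffix "t" (1 node) is used only by "dwmgirjt"; the node for "dwmgirj" still has the child "e", so pruning stops there.
Nodes removed: 1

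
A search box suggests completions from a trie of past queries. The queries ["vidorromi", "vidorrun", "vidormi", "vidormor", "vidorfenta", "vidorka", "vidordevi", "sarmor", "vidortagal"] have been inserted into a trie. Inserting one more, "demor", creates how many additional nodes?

5

No existing word starts with "d", so every character of "demor" needs a new node.
5 − 0 = 5 new nodes.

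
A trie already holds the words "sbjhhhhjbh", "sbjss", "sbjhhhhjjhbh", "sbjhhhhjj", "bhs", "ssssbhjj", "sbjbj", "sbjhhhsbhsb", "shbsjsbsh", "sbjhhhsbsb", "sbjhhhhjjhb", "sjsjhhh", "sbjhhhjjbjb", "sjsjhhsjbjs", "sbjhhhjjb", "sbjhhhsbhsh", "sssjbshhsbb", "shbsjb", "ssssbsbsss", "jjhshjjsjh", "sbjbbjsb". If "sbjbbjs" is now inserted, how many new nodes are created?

Every character of "sbjbbjs" already lies on an existing path (it is a prefix of some stored word).
No new nodes are needed: 0.

0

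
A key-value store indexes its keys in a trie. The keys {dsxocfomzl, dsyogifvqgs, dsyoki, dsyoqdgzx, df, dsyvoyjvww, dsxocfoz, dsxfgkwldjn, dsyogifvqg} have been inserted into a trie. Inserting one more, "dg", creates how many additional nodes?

1

The longest prefix of "dg" already in the trie is "d" (length 1).
Each of the 1 remaining characters creates one node.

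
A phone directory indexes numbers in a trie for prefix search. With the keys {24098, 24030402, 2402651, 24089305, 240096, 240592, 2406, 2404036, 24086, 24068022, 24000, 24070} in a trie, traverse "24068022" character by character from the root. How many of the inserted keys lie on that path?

Check each prefix of "24068022" against the stored set — each match is an end-marker on the path.
Prefixes of the query that are stored words: "2406", "24068022"
Count: 2

2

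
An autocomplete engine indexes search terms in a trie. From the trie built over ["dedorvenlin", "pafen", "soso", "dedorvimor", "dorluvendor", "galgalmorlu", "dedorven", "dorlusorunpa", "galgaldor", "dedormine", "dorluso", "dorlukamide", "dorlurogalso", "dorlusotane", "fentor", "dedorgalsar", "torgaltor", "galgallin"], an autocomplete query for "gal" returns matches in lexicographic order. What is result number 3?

Words with prefix "gal", in lexicographic order: "galgaldor", "galgallin", "galgalmorlu"
The 3rd is galgalmorlu.

galgalmorlu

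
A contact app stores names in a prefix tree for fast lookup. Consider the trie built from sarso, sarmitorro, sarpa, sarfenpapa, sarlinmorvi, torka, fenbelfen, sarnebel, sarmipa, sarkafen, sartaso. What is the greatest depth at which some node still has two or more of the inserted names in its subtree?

Look for the deepest trie node that still has at least two words in its subtree.
"sarmipa" and "sarmitorro" agree on "sarmi" (5 characters) before diverging; nothing deeper is shared.
Longest shared-prefix length: 5

5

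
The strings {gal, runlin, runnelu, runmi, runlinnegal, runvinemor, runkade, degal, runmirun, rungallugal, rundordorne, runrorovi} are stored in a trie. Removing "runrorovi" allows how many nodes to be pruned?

6

Walk "runrorovi" from the leaf back toward the root, removing each node that no remaining word uses.
The suffix "rorovi" (6 nodes) is used only by "runrorovi"; the node for "run" still has the child "l", so pruning stops there.
Nodes removed: 6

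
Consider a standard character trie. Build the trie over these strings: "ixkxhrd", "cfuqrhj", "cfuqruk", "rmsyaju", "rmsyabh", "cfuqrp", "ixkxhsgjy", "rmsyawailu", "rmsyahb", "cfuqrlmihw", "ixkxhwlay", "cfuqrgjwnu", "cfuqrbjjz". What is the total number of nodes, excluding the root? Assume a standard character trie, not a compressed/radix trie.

55

Insert word by word; a character creates a node only if that edge doesn't already exist:
  "ixkxhrd" → 7 new (i, x, k, x, h, r, d)
  "cfuqrhj" → 7 new (c, f, u, q, r, h, j)
  "cfuqruk" → prefix "cfuqr" already present; 2 new (u, k)
  "rmsyaju" → 7 new (r, m, s, y, a, j, u)
  "rmsyabh" → prefix "rmsya" already present; 2 new (b, h)
  "cfuqrp" → prefix "cfuqr" already present; 1 new (p)
  "ixkxhsgjy" → prefix "ixkxh" already present; 4 new (s, g, j, y)
  "rmsyawailu" → prefix "rmsya" already present; 5 new (w, a, i, l, u)
  "rmsyahb" → prefix "rmsya" already present; 2 new (h, b)
  "cfuqrlmihw" → prefix "cfuqr" already present; 5 new (l, m, i, h, w)
  "ixkxhwlay" → prefix "ixkxh" already present; 4 new (w, l, a, y)
  "cfuqrgjwnu" → prefix "cfuqr" already present; 5 new (g, j, w, n, u)
  "cfuqrbjjz" → prefix "cfuqr" already present; 4 new (b, j, j, z)
Total nodes = 7 + 7 + 2 + 7 + 2 + 1 + 4 + 5 + 2 + 5 + 4 + 5 + 4 = 55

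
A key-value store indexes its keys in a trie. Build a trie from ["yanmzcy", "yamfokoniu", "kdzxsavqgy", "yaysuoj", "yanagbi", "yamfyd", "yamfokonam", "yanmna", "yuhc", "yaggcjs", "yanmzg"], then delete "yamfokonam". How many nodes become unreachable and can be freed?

2

After clearing the end-marker at "yamfokonam", prune upward until reaching a node still needed by another word.
The suffix "am" (2 nodes) is used only by "yamfokonam"; the node for "yamfokon" still has the child "i", so pruning stops there.
Nodes removed: 2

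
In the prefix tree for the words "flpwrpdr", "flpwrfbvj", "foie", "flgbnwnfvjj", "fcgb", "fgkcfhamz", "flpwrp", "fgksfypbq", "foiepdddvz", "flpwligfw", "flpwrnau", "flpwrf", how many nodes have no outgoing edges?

9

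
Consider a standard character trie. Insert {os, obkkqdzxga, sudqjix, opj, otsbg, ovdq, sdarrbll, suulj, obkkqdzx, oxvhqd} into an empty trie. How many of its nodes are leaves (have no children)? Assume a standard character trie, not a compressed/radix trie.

A leaf is a node with no children — equivalently, the end of a word that is not a proper prefix of any other stored word.
Those words: "obkkqdzxga", "opj", "os", "otsbg", "ovdq", "oxvhqd", "sdarrbll", "sudqjix", "suulj"
Leaf count: 9

9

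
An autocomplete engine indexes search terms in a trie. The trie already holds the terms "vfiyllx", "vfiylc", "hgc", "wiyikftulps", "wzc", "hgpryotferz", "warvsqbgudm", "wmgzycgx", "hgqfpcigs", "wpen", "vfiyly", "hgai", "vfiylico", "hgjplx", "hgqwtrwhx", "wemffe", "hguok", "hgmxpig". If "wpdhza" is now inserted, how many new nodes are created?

4

"wp" is already a path in the trie; the remaining "dhza" must be added.
New nodes needed: |"wpdhza"| − 2 = 6 − 2 = 4.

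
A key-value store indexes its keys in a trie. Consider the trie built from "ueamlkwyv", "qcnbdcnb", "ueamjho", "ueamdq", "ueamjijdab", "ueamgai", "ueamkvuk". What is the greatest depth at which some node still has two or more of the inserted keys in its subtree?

5

Equivalently: take the maximum, over all pairs, of their longest common prefix length.
e.g. "ueamjho" and "ueamjijdab" share the prefix "ueamj" of length 5; no pair shares a longer one.
Longest shared-prefix length: 5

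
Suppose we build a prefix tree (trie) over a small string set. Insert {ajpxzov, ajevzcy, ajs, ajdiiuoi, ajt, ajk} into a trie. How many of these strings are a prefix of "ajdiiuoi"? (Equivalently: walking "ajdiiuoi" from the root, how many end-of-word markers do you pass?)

1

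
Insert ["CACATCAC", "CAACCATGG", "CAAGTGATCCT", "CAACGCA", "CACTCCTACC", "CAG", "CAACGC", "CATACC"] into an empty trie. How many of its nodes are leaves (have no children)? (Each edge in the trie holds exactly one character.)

7

A leaf is a node with no children — equivalently, the end of a word that is not a proper prefix of any other stored word.
Those words: "CAACCATGG", "CAACGCA", "CAAGTGATCCT", "CACATCAC", "CACTCCTACC", "CAG", "CATACC"
Leaf count: 7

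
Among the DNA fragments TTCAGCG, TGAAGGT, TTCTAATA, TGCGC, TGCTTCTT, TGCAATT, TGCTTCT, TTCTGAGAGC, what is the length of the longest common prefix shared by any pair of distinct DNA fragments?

7

The deepest shared node is where two words last agree before diverging.
e.g. "TGCTTCT" and "TGCTTCTT" share the prefix "TGCTTCT" of length 7; no pair shares a longer one.
Longest shared-prefix length: 7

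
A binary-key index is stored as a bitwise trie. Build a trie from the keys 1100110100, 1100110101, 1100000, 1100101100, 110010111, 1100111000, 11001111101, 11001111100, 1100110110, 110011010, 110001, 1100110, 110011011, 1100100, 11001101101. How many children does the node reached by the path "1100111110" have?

2

Walk "1100111110" from the root, arriving at one node.
Characters that immediately follow "1100111110" among the stored strings: {0, 1}.
That node has 2 child edges.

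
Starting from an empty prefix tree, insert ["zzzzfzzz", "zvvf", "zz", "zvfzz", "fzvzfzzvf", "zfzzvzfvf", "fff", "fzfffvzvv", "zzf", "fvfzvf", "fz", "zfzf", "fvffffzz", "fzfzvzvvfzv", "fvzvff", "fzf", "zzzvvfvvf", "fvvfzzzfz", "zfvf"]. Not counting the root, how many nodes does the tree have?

79

Trace insertions, counting only characters that open a new branch:
  "zzzzfzzz" → 8 new (z, z, z, z, f, z, z, z)
  "zvvf" → prefix "z" already present; 3 new (v, v, f)
  "zz" → prefix "zz" already present; 0 new (none)
  "zvfzz" → prefix "zv" already present; 3 new (f, z, z)
  "fzvzfzzvf" → 9 new (f, z, v, z, f, z, z, v, f)
  "zfzzvzfvf" → prefix "z" already present; 8 new (f, z, z, v, z, f, v, f)
  "fff" → prefix "f" already present; 2 new (f, f)
  "fzfffvzvv" → prefix "fz" already present; 7 new (f, f, f, v, z, v, v)
  "zzf" → prefix "zz" already present; 1 new (f)
  "fvfzvf" → prefix "f" already present; 5 new (v, f, z, v, f)
  "fz" → prefix "fz" already present; 0 new (none)
  "zfzf" → prefix "zfz" already present; 1 new (f)
  "fvffffzz" → prefix "fvf" already present; 5 new (f, f, f, z, z)
  "fzfzvzvvfzv" → prefix "fzf" already present; 8 new (z, v, z, v, v, f, z, v)
  "fvzvff" → prefix "fv" already present; 4 new (z, v, f, f)
  "fzf" → prefix "fzf" already present; 0 new (none)
  "zzzvvfvvf" → prefix "zzz" already present; 6 new (v, v, f, v, v, f)
  "fvvfzzzfz" → prefix "fv" already present; 7 new (v, f, z, z, z, f, z)
  "zfvf" → prefix "zf" already present; 2 new (v, f)
Total nodes = 8 + 3 + 0 + 3 + 9 + 8 + 2 + 7 + 1 + 5 + 0 + 1 + 5 + 8 + 4 + 0 + 6 + 7 + 2 = 79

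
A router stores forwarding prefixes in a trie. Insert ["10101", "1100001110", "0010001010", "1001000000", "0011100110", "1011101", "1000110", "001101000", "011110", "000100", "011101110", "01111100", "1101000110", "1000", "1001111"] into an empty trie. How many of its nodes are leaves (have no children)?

Leaves are exactly the stored words that no other stored word extends.
Those words: "000100", "0010001010", "001101000", "0011100110", "011101110", "011110", "01111100", "1000110", "1001000000", "1001111", "10101", "1011101", "1100001110", "1101000110"
Leaf count: 14

14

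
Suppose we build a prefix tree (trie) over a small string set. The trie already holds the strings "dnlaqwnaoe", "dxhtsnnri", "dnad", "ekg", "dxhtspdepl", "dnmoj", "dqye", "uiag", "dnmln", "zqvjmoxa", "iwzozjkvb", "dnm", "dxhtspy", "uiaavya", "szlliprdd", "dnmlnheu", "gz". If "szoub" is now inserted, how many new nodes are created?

"sz" is already a path in the trie; the remaining "oub" must be added.
Each of the 3 remaining characters creates one node.

3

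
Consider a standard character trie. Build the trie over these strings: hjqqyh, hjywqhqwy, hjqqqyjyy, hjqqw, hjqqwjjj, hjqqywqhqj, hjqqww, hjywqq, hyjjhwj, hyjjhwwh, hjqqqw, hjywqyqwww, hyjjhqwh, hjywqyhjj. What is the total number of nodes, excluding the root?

49

Count nodes per top-level branch (shared prefixes stored once):
  'h'-branch (hjqqqw, hjqqqyjyy, hjqqw, hjqqwjjj, hjqqww, hjqqyh, hjqqywqhqj, hjywqhqwy, hjywqq, hjywqyhjj, hjywqyqwww, hyjjhqwh, hyjjhwj, hyjjhwwh): 49 nodes
Sum: 49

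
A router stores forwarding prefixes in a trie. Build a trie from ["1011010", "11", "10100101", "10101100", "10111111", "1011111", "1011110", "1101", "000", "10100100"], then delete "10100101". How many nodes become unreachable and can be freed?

Walk "10100101" from the leaf back toward the root, removing each node that no remaining word uses.
The suffix "1" (1 node) is used only by "10100101"; the node for "1010010" still has the child "0", so pruning stops there.
Nodes removed: 1

1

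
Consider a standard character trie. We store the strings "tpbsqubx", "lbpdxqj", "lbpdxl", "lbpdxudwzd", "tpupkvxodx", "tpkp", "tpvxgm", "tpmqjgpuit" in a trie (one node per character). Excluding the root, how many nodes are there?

43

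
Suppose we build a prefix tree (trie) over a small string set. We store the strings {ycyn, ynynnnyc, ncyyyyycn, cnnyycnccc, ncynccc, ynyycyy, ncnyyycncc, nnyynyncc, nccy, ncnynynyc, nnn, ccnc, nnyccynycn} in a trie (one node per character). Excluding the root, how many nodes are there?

72

Trace insertions, counting only characters that open a new branch:
  "ycyn" → 4 new (y, c, y, n)
  "ynynnnyc" → prefix "y" already present; 7 new (n, y, n, n, n, y, c)
  "ncyyyyycn" → 9 new (n, c, y, y, y, y, y, c, n)
  "cnnyycnccc" → 10 new (c, n, n, y, y, c, n, c, c, c)
  "ncynccc" → prefix "ncy" already present; 4 new (n, c, c, c)
  "ynyycyy" → prefix "yny" already present; 4 new (y, c, y, y)
  "ncnyyycncc" → prefix "nc" already present; 8 new (n, y, y, y, c, n, c, c)
  "nnyynyncc" → prefix "n" already present; 8 new (n, y, y, n, y, n, c, c)
  "nccy" → prefix "nc" already present; 2 new (c, y)
  "ncnynynyc" → prefix "ncny" already present; 5 new (n, y, n, y, c)
  "nnn" → prefix "nn" already present; 1 new (n)
  "ccnc" → prefix "c" already present; 3 new (c, n, c)
  "nnyccynycn" → prefix "nny" already present; 7 new (c, c, y, n, y, c, n)
Total nodes = 4 + 7 + 9 + 10 + 4 + 4 + 8 + 8 + 2 + 5 + 1 + 3 + 7 = 72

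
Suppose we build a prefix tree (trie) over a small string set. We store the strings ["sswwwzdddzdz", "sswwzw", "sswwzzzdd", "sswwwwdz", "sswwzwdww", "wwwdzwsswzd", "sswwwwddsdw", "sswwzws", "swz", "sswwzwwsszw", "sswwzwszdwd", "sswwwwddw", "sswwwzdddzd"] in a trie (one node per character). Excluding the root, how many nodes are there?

Insert word by word; a character creates a node only if that edge doesn't already exist:
  "sswwwzdddzdz" → 12 new (s, s, w, w, w, z, d, d, d, z, d, z)
  "sswwzw" → prefix "ssww" already present; 2 new (z, w)
  "sswwzzzdd" → prefix "sswwz" already present; 4 new (z, z, d, d)
  "sswwwwdz" → prefix "sswww" already present; 3 new (w, d, z)
  "sswwzwdww" → prefix "sswwzw" already present; 3 new (d, w, w)
  "wwwdzwsswzd" → 11 new (w, w, w, d, z, w, s, s, w, z, d)
  "sswwwwddsdw" → prefix "sswwwwd" already present; 4 new (d, s, d, w)
  "sswwzws" → prefix "sswwzw" already present; 1 new (s)
  "swz" → prefix "s" already present; 2 new (w, z)
  "sswwzwwsszw" → prefix "sswwzw" already present; 5 new (w, s, s, z, w)
  "sswwzwszdwd" → prefix "sswwzws" already present; 4 new (z, d, w, d)
  "sswwwwddw" → prefix "sswwwwdd" already present; 1 new (w)
  "sswwwzdddzd" → prefix "sswwwzdddzd" already present; 0 new (none)
Total nodes = 12 + 2 + 4 + 3 + 3 + 11 + 4 + 1 + 2 + 5 + 4 + 1 + 0 = 52

52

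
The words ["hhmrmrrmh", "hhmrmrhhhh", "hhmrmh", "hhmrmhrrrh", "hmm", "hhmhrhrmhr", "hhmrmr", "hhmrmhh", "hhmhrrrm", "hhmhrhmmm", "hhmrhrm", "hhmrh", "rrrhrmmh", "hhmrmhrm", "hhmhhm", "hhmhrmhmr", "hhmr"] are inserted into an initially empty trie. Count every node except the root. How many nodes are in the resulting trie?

52

For each word, the new-node count is its length minus the longest prefix already in the trie:
  "hhmrmrrmh" → 9 new (h, h, m, r, m, r, r, m, h)
  "hhmrmrhhhh" → prefix "hhmrmr" already present; 4 new (h, h, h, h)
  "hhmrmh" → prefix "hhmrm" already present; 1 new (h)
  "hhmrmhrrrh" → prefix "hhmrmh" already present; 4 new (r, r, r, h)
  "hmm" → prefix "h" already present; 2 new (m, m)
  "hhmhrhrmhr" → prefix "hhm" already present; 7 new (h, r, h, r, m, h, r)
  "hhmrmr" → prefix "hhmrmr" already present; 0 new (none)
  "hhmrmhh" → prefix "hhmrmh" already present; 1 new (h)
  "hhmhrrrm" → prefix "hhmhr" already present; 3 new (r, r, m)
  "hhmhrhmmm" → prefix "hhmhrh" already present; 3 new (m, m, m)
  "hhmrhrm" → prefix "hhmr" already present; 3 new (h, r, m)
  "hhmrh" → prefix "hhmrh" already present; 0 new (none)
  "rrrhrmmh" → 8 new (r, r, r, h, r, m, m, h)
  "hhmrmhrm" → prefix "hhmrmhr" already present; 1 new (m)
  "hhmhhm" → prefix "hhmh" already present; 2 new (h, m)
  "hhmhrmhmr" → prefix "hhmhr" already present; 4 new (m, h, m, r)
  "hhmr" → prefix "hhmr" already present; 0 new (none)
Total nodes = 9 + 4 + 1 + 4 + 2 + 7 + 0 + 1 + 3 + 3 + 3 + 0 + 8 + 1 + 2 + 4 + 0 = 52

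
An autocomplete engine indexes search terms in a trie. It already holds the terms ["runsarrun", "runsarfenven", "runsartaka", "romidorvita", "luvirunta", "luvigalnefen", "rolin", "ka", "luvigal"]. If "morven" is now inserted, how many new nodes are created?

No existing word starts with "m", so every character of "morven" needs a new node.
6 − 0 = 6 new nodes.

6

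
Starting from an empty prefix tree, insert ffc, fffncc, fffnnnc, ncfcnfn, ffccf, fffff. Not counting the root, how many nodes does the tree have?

21

Count nodes per top-level branch (shared prefixes stored once):
  'f'-branch (ffc, ffccf, fffff, fffncc, fffnnnc): 14 nodes
  'n'-branch (ncfcnfn): 7 nodes
Sum: 21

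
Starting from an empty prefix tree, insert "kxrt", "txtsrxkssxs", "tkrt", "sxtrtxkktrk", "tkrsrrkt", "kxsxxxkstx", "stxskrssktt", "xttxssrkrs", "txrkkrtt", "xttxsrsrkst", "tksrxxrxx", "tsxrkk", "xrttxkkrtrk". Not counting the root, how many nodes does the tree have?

96

Count nodes per top-level branch (shared prefixes stored once):
  'k'-branch (kxrt, kxsxxxkstx): 12 nodes
  's'-branch (stxskrssktt, sxtrtxkktrk): 21 nodes
  't'-branch (tkrsrrkt, tkrt, tksrxxrxx, tsxrkk, txrkkrtt, txtsrxkssxs): 37 nodes
  'x'-branch (xrttxkkrtrk, xttxsrsrkst, xttxssrkrs): 26 nodes
Sum: 96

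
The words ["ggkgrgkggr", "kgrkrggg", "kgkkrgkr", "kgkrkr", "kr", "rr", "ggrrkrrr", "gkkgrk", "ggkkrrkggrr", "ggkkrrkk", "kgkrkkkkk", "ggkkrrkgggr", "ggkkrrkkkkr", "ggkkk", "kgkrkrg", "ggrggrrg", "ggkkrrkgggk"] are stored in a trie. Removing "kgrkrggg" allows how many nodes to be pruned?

After clearing the end-marker at "kgrkrggg", prune upward until reaching a node still needed by another word.
The suffix "rkrggg" (6 nodes) is used only by "kgrkrggg"; the node for "kg" still has the child "k", so pruning stops there.
Nodes removed: 6

6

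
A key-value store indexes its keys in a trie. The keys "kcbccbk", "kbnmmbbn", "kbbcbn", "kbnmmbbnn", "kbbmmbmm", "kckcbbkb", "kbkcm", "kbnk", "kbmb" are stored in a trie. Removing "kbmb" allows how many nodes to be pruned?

2

Walk "kbmb" from the leaf back toward the root, removing each node that no remaining word uses.
The suffix "mb" (2 nodes) is used only by "kbmb"; the node for "kb" still has the child "n", so pruning stops there.
Nodes removed: 2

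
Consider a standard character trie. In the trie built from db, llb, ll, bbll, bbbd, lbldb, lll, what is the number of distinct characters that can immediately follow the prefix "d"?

Follow the path "d" to its node, then look at its outgoing edges.
Characters that immediately follow "d" among the stored strings: {b}.
That node has 1 child edge.

1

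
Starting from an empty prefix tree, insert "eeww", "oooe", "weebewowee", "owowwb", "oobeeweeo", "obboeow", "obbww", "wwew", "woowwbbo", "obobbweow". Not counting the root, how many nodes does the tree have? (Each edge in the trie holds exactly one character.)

Trace insertions, counting only characters that open a new branch:
  "eeww" → 4 new (e, e, w, w)
  "oooe" → 4 new (o, o, o, e)
  "weebewowee" → 10 new (w, e, e, b, e, w, o, w, e, e)
  "owowwb" → prefix "o" already present; 5 new (w, o, w, w, b)
  "oobeeweeo" → prefix "oo" already present; 7 new (b, e, e, w, e, e, o)
  "obboeow" → prefix "o" already present; 6 new (b, b, o, e, o, w)
  "obbww" → prefix "obb" already present; 2 new (w, w)
  "wwew" → prefix "w" already present; 3 new (w, e, w)
  "woowwbbo" → prefix "w" already present; 7 new (o, o, w, w, b, b, o)
  "obobbweow" → prefix "ob" already present; 7 new (o, b, b, w, e, o, w)
Total nodes = 4 + 4 + 10 + 5 + 7 + 6 + 2 + 3 + 7 + 7 = 55

55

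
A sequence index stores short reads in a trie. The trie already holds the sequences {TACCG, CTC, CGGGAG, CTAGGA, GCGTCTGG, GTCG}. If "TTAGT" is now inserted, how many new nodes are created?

4

Walking "TTAGT" from the root, the first 1 characters ("T") follow existing edges; "T" is the first miss.
So 5 − 1 = 4 new nodes.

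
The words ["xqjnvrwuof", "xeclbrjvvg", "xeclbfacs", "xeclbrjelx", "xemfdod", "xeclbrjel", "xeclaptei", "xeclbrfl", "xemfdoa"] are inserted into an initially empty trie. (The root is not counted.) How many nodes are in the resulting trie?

39

Count nodes per top-level branch (shared prefixes stored once):
  'x'-branch (xeclaptei, xeclbfacs, xeclbrfl, xeclbrjel, xeclbrjelx, xeclbrjvvg, xemfdoa, xemfdod, xqjnvrwuof): 39 nodes
Sum: 39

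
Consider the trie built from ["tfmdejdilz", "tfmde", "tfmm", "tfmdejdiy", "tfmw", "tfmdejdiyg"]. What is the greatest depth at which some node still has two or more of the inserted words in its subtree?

Equivalently: take the maximum, over all pairs, of their longest common prefix length.
"tfmdejdiy" and "tfmdejdiyg" agree on "tfmdejdiy" (9 characters) before diverging; nothing deeper is shared.
Longest shared-prefix length: 9

9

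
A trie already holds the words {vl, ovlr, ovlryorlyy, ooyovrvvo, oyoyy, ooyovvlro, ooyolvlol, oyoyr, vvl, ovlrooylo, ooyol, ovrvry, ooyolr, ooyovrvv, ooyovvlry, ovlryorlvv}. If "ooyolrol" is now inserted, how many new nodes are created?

The longest prefix of "ooyolrol" already in the trie is "ooyolr" (length 6).
So 8 − 6 = 2 new nodes.

2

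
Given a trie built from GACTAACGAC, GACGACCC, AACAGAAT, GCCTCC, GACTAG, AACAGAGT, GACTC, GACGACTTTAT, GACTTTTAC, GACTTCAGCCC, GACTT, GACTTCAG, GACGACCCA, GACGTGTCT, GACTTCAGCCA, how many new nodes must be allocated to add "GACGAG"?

1

Walking "GACGAG" from the root, the first 5 characters ("GACGA") follow existing edges; "G" is the first miss.
So 6 − 5 = 1 new nodes.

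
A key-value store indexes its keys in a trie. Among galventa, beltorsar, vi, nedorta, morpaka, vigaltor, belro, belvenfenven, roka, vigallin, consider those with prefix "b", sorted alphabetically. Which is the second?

DFS of the "b" subtree visits, in order: "belro", "beltorsar", "belvenfenven"
The 2nd is beltorsar.

beltorsar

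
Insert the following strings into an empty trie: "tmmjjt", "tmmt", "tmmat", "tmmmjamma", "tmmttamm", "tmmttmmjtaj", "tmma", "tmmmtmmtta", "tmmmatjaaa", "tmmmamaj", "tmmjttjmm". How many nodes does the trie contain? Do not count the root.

Count nodes per top-level branch (shared prefixes stored once):
  't'-branch (tmma, tmmat, tmmjjt, tmmjttjmm, tmmmamaj, tmmmatjaaa, tmmmjamma, tmmmtmmtta, tmmt, tmmttamm, tmmttmmjtaj): 45 nodes
Sum: 45

45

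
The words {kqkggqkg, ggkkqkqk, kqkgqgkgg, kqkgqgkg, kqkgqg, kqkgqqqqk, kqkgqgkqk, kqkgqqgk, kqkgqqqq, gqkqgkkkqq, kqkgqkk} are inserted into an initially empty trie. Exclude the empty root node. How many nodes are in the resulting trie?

Trace insertions, counting only characters that open a new branch:
  "kqkggqkg" → 8 new (k, q, k, g, g, q, k, g)
  "ggkkqkqk" → 8 new (g, g, k, k, q, k, q, k)
  "kqkgqgkgg" → prefix "kqkg" already present; 5 new (q, g, k, g, g)
  "kqkgqgkg" → prefix "kqkgqgkg" already present; 0 new (none)
  "kqkgqg" → prefix "kqkgqg" already present; 0 new (none)
  "kqkgqqqqk" → prefix "kqkgq" already present; 4 new (q, q, q, k)
  "kqkgqgkqk" → prefix "kqkgqgk" already present; 2 new (q, k)
  "kqkgqqgk" → prefix "kqkgqq" already present; 2 new (g, k)
  "kqkgqqqq" → prefix "kqkgqqqq" already present; 0 new (none)
  "gqkqgkkkqq" → prefix "g" already present; 9 new (q, k, q, g, k, k, k, q, q)
  "kqkgqkk" → prefix "kqkgq" already present; 2 new (k, k)
Total nodes = 8 + 8 + 5 + 0 + 0 + 4 + 2 + 2 + 0 + 9 + 2 = 40

40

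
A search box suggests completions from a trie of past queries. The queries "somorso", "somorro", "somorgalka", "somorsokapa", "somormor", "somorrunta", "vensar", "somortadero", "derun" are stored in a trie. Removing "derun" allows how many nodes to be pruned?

5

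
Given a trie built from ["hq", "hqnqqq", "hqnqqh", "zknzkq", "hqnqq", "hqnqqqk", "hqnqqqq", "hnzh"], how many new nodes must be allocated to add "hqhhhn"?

Walking "hqhhhn" from the root, the first 2 characters ("hq") follow existing edges; "h" is the first miss.
Each of the 4 remaining characters creates one node.

4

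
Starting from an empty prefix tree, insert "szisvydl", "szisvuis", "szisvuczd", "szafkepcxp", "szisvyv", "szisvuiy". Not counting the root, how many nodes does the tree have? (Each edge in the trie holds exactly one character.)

24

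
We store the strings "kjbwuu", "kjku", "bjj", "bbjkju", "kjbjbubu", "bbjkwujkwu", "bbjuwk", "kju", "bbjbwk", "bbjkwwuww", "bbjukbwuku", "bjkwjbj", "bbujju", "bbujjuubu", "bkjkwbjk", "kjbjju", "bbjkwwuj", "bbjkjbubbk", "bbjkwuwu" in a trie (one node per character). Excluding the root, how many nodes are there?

Trace insertions, counting only characters that open a new branch:
  "kjbwuu" → 6 new (k, j, b, w, u, u)
  "kjku" → prefix "kj" already present; 2 new (k, u)
  "bjj" → 3 new (b, j, j)
  "bbjkju" → prefix "b" already present; 5 new (b, j, k, j, u)
  "kjbjbubu" → prefix "kjb" already present; 5 new (j, b, u, b, u)
  "bbjkwujkwu" → prefix "bbjk" already present; 6 new (w, u, j, k, w, u)
  "bbjuwk" → prefix "bbj" already present; 3 new (u, w, k)
  "kju" → prefix "kj" already present; 1 new (u)
  "bbjbwk" → prefix "bbj" already present; 3 new (b, w, k)
  "bbjkwwuww" → prefix "bbjkw" already present; 4 new (w, u, w, w)
  "bbjukbwuku" → prefix "bbju" already present; 6 new (k, b, w, u, k, u)
  "bjkwjbj" → prefix "bj" already present; 5 new (k, w, j, b, j)
  "bbujju" → prefix "bb" already present; 4 new (u, j, j, u)
  "bbujjuubu" → prefix "bbujju" already present; 3 new (u, b, u)
  "bkjkwbjk" → prefix "b" already present; 7 new (k, j, k, w, b, j, k)
  "kjbjju" → prefix "kjbj" already present; 2 new (j, u)
  "bbjkwwuj" → prefix "bbjkwwu" already present; 1 new (j)
  "bbjkjbubbk" → prefix "bbjkj" already present; 5 new (b, u, b, b, k)
  "bbjkwuwu" → prefix "bbjkwu" already present; 2 new (w, u)
Total nodes = 6 + 2 + 3 + 5 + 5 + 6 + 3 + 1 + 3 + 4 + 6 + 5 + 4 + 3 + 7 + 2 + 1 + 5 + 2 = 73

73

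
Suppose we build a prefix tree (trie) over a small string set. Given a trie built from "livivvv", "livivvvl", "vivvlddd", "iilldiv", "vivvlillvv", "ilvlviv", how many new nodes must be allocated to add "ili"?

Walking "ili" from the root, the first 2 characters ("il") follow existing edges; "i" is the first miss.
So 3 − 2 = 1 new nodes.

1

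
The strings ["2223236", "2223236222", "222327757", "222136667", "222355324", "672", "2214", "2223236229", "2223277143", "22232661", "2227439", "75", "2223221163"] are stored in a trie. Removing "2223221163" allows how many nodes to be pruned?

Walk "2223221163" from the leaf back toward the root, removing each node that no remaining word uses.
The suffix "21163" (5 nodes) is used only by "2223221163"; the node for "22232" still has the child "3", so pruning stops there.
Nodes removed: 5

5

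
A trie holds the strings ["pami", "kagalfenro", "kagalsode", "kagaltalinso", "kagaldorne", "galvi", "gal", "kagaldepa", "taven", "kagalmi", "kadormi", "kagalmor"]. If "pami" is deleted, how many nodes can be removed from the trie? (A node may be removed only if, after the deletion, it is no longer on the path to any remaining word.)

Walk "pami" from the leaf back toward the root, removing each node that no remaining word uses.
No other word shares any prefix with "pami", so all 4 of its nodes go.
Nodes removed: 4

4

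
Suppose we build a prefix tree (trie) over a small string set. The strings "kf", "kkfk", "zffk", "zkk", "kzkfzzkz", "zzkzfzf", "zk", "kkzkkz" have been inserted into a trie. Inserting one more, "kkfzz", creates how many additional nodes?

Walking "kkfzz" from the root, the first 3 characters ("kkf") follow existing edges; "z" is the first miss.
New nodes needed: |"kkfzz"| − 3 = 5 − 3 = 2.

2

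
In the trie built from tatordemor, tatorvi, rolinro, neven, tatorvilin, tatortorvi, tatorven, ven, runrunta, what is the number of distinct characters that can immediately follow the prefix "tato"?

1

Follow the path "tato" to its node, then look at its outgoing edges.
Characters that immediately follow "tato" among the stored strings: {r}.
That node has 1 child edge.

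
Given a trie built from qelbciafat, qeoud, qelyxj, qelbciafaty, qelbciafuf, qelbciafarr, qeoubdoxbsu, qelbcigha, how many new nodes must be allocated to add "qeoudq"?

The longest prefix of "qeoudq" already in the trie is "qeoud" (length 5).
New nodes needed: |"qeoudq"| − 5 = 6 − 5 = 1.

1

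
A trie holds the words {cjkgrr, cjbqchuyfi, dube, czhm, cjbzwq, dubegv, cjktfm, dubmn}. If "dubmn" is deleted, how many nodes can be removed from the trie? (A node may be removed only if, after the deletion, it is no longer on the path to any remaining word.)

2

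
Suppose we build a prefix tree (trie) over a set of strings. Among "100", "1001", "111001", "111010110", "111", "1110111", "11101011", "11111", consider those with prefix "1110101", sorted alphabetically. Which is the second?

DFS of the "1110101" subtree visits, in order: "11101011", "111010110"
The 2nd is 111010110.

111010110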